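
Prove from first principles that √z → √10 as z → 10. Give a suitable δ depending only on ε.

δ = min(10, √10·ε)

Suppose ε > 0. We want δ > 0 such that 0 < |z − 10| < δ implies |√z − √10| < ε.
Multiplying by the conjugate, |√z − √10| = |z − 10|/(√z + √10).
Restrict δ ≤ 10 so that |z − 10| < 10 forces z > 0, and then √z + √10 > √10.
Hence |√z − √10| < |z − 10|/√10, which is < ε once |z − 10| < √10·ε.
Take δ = min(10, √10·ε). If 0 < |z − 10| < δ then z > 0 and |√z − √10| < |z − 10|/√10 < ε.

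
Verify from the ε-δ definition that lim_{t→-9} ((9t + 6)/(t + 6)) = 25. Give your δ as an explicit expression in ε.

δ = min(3/2, (3/32)ε)

Let ε > 0 be given. We want δ > 0 with 0 < |t + 9| < δ ⇒ |(9t + 6)/(t + 6) − 25| < ε.
Combining over a common denominator, (9t + 6)/(t + 6) − 25 = [(9t + 6)·(-3) − (-75)·(t + 6)] / [(-3)·(t + 6)] = 48(t + 9) / ((-3)(t + 6)).
So |(9t + 6)/(t + 6) − 25| = 48|t + 9| / (3·|t + 6|).
Require δ ≤ 3/2, so |t + 6| ≥ |-3| − |t + 9| > 3 − 3/2 = 3/2.
Hence |(9t + 6)/(t + 6) − 25| < 48|t + 9|/(3·(3/2)) = (32/3)|t + 9|, which is < ε once |t + 9| < (3/32)ε.
Take δ = min(3/2, (3/32)ε). Then 0 < |t + 9| < δ forces both bounds, so |(9t + 6)/(t + 6) − 25| < ε.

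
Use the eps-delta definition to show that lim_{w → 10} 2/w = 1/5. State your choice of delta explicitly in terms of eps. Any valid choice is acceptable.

delta = min(5, 25eps)

Suppose eps > 0. We seek delta > 0 such that 0 < |w − 10| < delta implies |2/w − (1/5)| < eps.
|2/w − (1/5)| = 2·|10 − w|/(10·|w|) = 2|w − 10|/(10|w|).
Restrict delta ≤ 5. Then |w − 10| < 5 gives |w| > 5, so 10|w| > 50.
Then |2/w − (1/5)| < 2|w − 10|/50, which is < eps when |w − 10| < 25eps.
Take delta = min(5, 25eps). Then 0 < |w − 10| < delta gives both |w − 10| < 5 and |w − 10| < 25eps, so |2/w − (1/5)| < eps.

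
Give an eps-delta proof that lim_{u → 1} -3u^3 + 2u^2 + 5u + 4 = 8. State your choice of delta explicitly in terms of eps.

delta = min(2, eps/34)

Let eps > 0. We want delta > 0 such that 0 < |u − 1| < delta implies |(-3u^3 + 2u^2 + 5u + 4) − 8| < eps.
(-3u^3 + 2u^2 + 5u + 4) − 8 = -3u^3 + 2u^2 + 5u - 4 = (u − 1)(-3u^2 - u + 4).
So |(-3u^3 + 2u^2 + 5u + 4) − 8| = |u − 1|·|-3u^2 - u + 4|.
Assume first that |u − 1| < 2, so |u| < 3. Then |-3u^2 - u + 4| ≤ 3·3^2 + 3 + 4 = 34.
Hence |(-3u^3 + 2u^2 + 5u + 4) − 8| ≤ 34|u − 1| < eps provided |u − 1| < eps/34.
Choosing delta = min(2, eps/34) ensures both conditions, hence |(-3u^3 + 2u^2 + 5u + 4) − 8| < eps.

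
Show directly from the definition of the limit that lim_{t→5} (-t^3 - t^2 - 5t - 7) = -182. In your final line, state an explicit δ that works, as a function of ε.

Fix ε > 0. We want δ > 0 such that 0 < |t − 5| < δ implies |(-t^3 - t^2 - 5t - 7) + 182| < ε.
(-t^3 - t^2 - 5t - 7) + 182 = -t^3 - t^2 - 5t + 175 = (t − 5)(-t^2 - 6t - 35).
So |(-t^3 - t^2 - 5t - 7) + 182| = |t − 5|·|-t^2 - 6t - 35|.
Require δ ≤ 1. Then |t − 5| < 1 gives |t| < 6, and by the triangle inequality |-t^2 - 6t - 35| ≤ 6^2 + 6·6 + 35 = 107.
Hence |(-t^3 - t^2 - 5t - 7) + 182| ≤ 107|t − 5| < ε provided |t − 5| < ε/107.
Take δ = min(1, ε/107). Then 0 < |t − 5| < δ gives both |t − 5| < 1 and |t − 5| < ε/107, so |(-t^3 - t^2 - 5t - 7) + 182| < ε.

δ = min(1, ε/107)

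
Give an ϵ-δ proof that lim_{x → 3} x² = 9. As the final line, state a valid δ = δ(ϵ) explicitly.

Let ϵ > 0 be given. We seek δ > 0 with 0 < |x − 3| < δ ⇒ |x² − 9| < ϵ.
Factor: x² − 9 = (x − 3)(x + 3), so |x² − 9| = |x − 3|·|x + 3|.
Restrict δ ≤ 1. Then |x − 3| < 1 gives |x| < 4, so by the triangle inequality |x + 3| ≤ 4 + 3 = 7.
Hence |x² − 9| ≤ 7|x − 3|, which is < ϵ once |x − 3| < ϵ/7.
Take δ = min(1, ϵ/7). If 0 < |x − 3| < δ then both bounds hold and |x² − 9| ≤ 7|x − 3| < 7·(ϵ/7) = ϵ.

δ = min(1, ϵ/7)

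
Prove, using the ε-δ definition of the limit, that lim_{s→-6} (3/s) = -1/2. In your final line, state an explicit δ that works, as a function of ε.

δ = min(3, 6ε)

Let ε > 0. We seek δ > 0 such that 0 < |s + 6| < δ implies |3/s + 1/2| < ε.
|3/s + 1/2| = 3·|-6 − s|/(6·|s|) = 3|s + 6|/(6|s|).
Require δ ≤ 3 so that |s| > 6 − 3 = 3, hence 6|s| > 18.
Then |3/s + 1/2| < 3|s + 6|/18, which is < ε when |s + 6| < 6ε.
Take δ = min(3, 6ε). Then 0 < |s + 6| < δ gives both |s + 6| < 3 and |s + 6| < 6ε, so |3/s + 1/2| < ε.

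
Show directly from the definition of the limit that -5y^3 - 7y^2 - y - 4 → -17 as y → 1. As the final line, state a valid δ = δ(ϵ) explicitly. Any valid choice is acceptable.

δ = min(1, ϵ/57)

Let ϵ > 0 be given. We want δ > 0 such that 0 < |y − 1| < δ implies |(-5y^3 - 7y^2 - y - 4) + 17| < ϵ.
(-5y^3 - 7y^2 - y - 4) + 17 = -5y^3 - 7y^2 - y + 13 = (y − 1)(-5y^2 - 12y - 13).
So |(-5y^3 - 7y^2 - y - 4) + 17| = |y − 1|·|-5y^2 - 12y - 13|.
Assume first that |y − 1| < 1, so |y| < 2. Then |-5y^2 - 12y - 13| ≤ 5·2^2 + 12·2 + 13 = 57.
Hence |(-5y^3 - 7y^2 - y - 4) + 17| ≤ 57|y − 1| < ϵ provided |y − 1| < ϵ/57.
Choosing δ = min(1, ϵ/57) ensures both conditions, hence |(-5y^3 - 7y^2 - y - 4) + 17| < ϵ.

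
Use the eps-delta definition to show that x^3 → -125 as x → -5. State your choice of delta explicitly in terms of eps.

Suppose eps > 0. We seek delta > 0 with 0 < |x + 5| < delta ⇒ |x^3 + 125| < eps.
Factor: x^3 + 125 = (x + 5)(x^2 - 5x + 25), so |x^3 + 125| = |x + 5|·|x^2 - 5x + 25|.
Impose delta ≤ 1 so that |x| < 6; then |x^2 - 5x + 25| ≤ 91.
Hence |x^3 + 125| ≤ 91|x + 5|, which is < eps once |x + 5| < eps/91.
Take delta = min(1, eps/91). If 0 < |x + 5| < delta then both bounds hold and |x^3 + 125| ≤ 91|x + 5| < 91·(eps/91) = eps.

delta = min(1, eps/91)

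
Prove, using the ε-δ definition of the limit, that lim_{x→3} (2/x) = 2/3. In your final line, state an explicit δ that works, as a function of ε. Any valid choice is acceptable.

δ = min(3/2, (9/4)ε)

Let ε > 0 be given. We seek δ > 0 such that 0 < |x − 3| < δ implies |2/x − (2/3)| < ε.
|2/x − (2/3)| = 2·|3 − x|/(3·|x|) = 2|x − 3|/(3|x|).
Restrict δ ≤ 3/2. Then |x − 3| < 3/2 gives |x| > 3/2, so 3|x| > 9/2.
Then |2/x − (2/3)| < 2|x − 3|/(9/2), which is < ε when |x − 3| < (9/4)ε.
Take δ = min(3/2, (9/4)ε). Then 0 < |x − 3| < δ gives both |x − 3| < 3/2 and |x − 3| < (9/4)ε, so |2/x − (2/3)| < ε.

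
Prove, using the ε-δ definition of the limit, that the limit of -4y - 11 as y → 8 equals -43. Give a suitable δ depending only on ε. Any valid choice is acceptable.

δ = ε/4

Fix ε > 0. We need δ > 0 so that 0 < |y − 8| < δ implies |(-4y - 11) + 43| < ε.
|(-4y - 11) + 43| = |-4y + 32| = 4|y − 8|.
Thus it suffices that |y − 8| < ε/4.
Take δ = ε/4. If 0 < |y − 8| < δ then |(-4y - 11) + 43| = 4|y − 8| < 4·(ε/4) = ε.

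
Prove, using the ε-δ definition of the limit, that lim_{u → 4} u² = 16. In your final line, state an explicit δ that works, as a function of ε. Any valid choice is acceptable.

Let ε > 0. We seek δ > 0 with 0 < |u − 4| < δ ⇒ |u² − 16| < ε.
Factor: u² − 16 = (u − 4)(u + 4), so |u² − 16| = |u − 4|·|u + 4|.
Impose δ ≤ 1 so that |u| < 5; then |u + 4| ≤ 9.
Hence |u² − 16| ≤ 9|u − 4|, which is < ε once |u − 4| < ε/9.
Take δ = min(1, ε/9). If 0 < |u − 4| < δ then both bounds hold and |u² − 16| ≤ 9|u − 4| < 9·(ε/9) = ε.

δ = min(1, ε/9)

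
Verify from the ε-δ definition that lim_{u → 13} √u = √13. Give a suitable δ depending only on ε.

δ = min(13, √13·ε)

Let ε > 0. We want δ > 0 such that 0 < |u − 13| < δ implies |√u − √13| < ε.
Multiplying by the conjugate, |√u − √13| = |u − 13|/(√u + √13).
Restrict δ ≤ 13 so that |u − 13| < 13 forces u > 0, and then √u + √13 > √13.
Hence |√u − √13| < |u − 13|/√13, which is < ε once |u − 13| < √13·ε.
Take δ = min(13, √13·ε). If 0 < |u − 13| < δ then u > 0 and |√u − √13| < |u − 13|/√13 < ε.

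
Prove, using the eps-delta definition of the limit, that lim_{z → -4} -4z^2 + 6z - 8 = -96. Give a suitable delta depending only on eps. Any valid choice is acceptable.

Let eps > 0. We want delta > 0 such that 0 < |z + 4| < delta implies |(-4z^2 + 6z - 8) + 96| < eps.
(-4z^2 + 6z - 8) + 96 = -4z^2 + 6z + 88 = (z + 4)(-4z + 22).
So |(-4z^2 + 6z - 8) + 96| = |z + 4|·|-4z + 22|.
Require delta ≤ 1. Then |z + 4| < 1 gives |z| < 5, and by the triangle inequality |-4z + 22| ≤ 4·5 + 22 = 42.
Hence |(-4z^2 + 6z - 8) + 96| ≤ 42|z + 4| < eps provided |z + 4| < eps/42.
Choosing delta = min(1, eps/42) ensures both conditions, hence |(-4z^2 + 6z - 8) + 96| < eps.

delta = min(1, eps/42)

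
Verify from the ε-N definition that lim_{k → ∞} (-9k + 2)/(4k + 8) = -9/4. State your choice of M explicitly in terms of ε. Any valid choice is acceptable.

Let ε > 0 be given. For k ≥ 1, |(-9k + 2)/(4k + 8) + 9/4| = |80|/(4(4k + 8)) = 80/(4(4k + 8)).
Since 4k + 8 ≥ 4k for k ≥ 1, this is ≤ 80/(4·4k) = 5/k.
So |(-9k + 2)/(4k + 8) + 9/4| < ε whenever k > 5/ε.
Take M = 5/ε. If k > M then |(-9k + 2)/(4k + 8) + 9/4| ≤ 5/k < ε.

M = 5/ε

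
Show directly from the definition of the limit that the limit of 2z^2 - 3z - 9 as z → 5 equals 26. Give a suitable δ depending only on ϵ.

Suppose ϵ > 0. We want δ > 0 such that 0 < |z − 5| < δ implies |(2z^2 - 3z - 9) − 26| < ϵ.
(2z^2 - 3z - 9) − 26 = 2z^2 - 3z - 35 = (z − 5)(2z + 7).
So |(2z^2 - 3z - 9) − 26| = |z − 5|·|2z + 7|.
Require δ ≤ 2. Then |z − 5| < 2 gives |z| < 7, and by the triangle inequality |2z + 7| ≤ 2·7 + 7 = 21.
Hence |(2z^2 - 3z - 9) − 26| ≤ 21|z − 5| < ϵ provided |z − 5| < ϵ/21.
Take δ = min(2, ϵ/21). Then 0 < |z − 5| < δ gives both |z − 5| < 2 and |z − 5| < ϵ/21, so |(2z^2 - 3z - 9) − 26| < ϵ.

δ = min(2, ϵ/21)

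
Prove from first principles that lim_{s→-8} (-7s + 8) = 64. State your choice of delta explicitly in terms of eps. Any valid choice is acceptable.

delta = eps/7

Fix eps > 0. We need delta > 0 so that 0 < |s + 8| < delta implies |(-7s + 8) − 64| < eps.
|(-7s + 8) − 64| = |-7s - 56| = 7|s + 8|.
So 7|s + 8| < eps exactly when |s + 8| < eps/7.
Choosing delta = eps/7 gives |(-7s + 8) − 64| = 7|s + 8| < eps whenever |s + 8| < delta.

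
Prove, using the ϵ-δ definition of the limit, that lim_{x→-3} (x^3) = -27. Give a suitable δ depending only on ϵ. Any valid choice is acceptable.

δ = min(1, ϵ/37)

Suppose ϵ > 0. We seek δ > 0 with 0 < |x + 3| < δ ⇒ |x^3 + 27| < ϵ.
Factor: x^3 + 27 = (x + 3)(x^2 - 3x + 9), so |x^3 + 27| = |x + 3|·|x^2 - 3x + 9|.
Restrict δ ≤ 1. Then |x + 3| < 1 gives |x| < 4, so by the triangle inequality |x^2 - 3x + 9| ≤ 4^2 + 3·4 + 9 = 37.
Hence |x^3 + 27| ≤ 37|x + 3|, which is < ϵ once |x + 3| < ϵ/37.
Take δ = min(1, ϵ/37). If 0 < |x + 3| < δ then both bounds hold and |x^3 + 27| ≤ 37|x + 3| < 37·(ϵ/37) = ϵ.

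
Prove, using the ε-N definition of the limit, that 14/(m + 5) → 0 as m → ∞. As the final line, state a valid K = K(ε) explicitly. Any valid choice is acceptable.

Let ε > 0. For m ≥ 1, |14/(m + 5) − 0| = 14/(m + 5) ≤ 14/m.
We need 14/m < ε, i.e. m > 14/ε.
Take K = 14/ε. If m > K then |14/(m + 5)| ≤ 14/m < ε.

K = 14/ε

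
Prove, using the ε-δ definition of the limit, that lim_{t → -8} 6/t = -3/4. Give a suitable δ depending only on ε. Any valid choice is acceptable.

Suppose ε > 0. We seek δ > 0 such that 0 < |t + 8| < δ implies |6/t + 3/4| < ε.
|6/t + 3/4| = 6·|-8 − t|/(8·|t|) = 6|t + 8|/(8|t|).
Require δ ≤ 4 so that |t| > 8 − 4 = 4, hence 8|t| > 32.
Then |6/t + 3/4| < 6|t + 8|/32, which is < ε when |t + 8| < (16/3)ε.
Take δ = min(4, (16/3)ε). Then 0 < |t + 8| < δ gives both |t + 8| < 4 and |t + 8| < (16/3)ε, so |6/t + 3/4| < ε.

δ = min(4, (16/3)ε)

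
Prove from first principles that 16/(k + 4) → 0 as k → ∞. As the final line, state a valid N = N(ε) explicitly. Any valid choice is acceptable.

Fix ε > 0. For k ≥ 1, |16/(k + 4) − 0| = 16/(k + 4) ≤ 16/k.
We need 16/k < ε, i.e. k > 16/ε.
Take N = 16/ε. If k > N then |16/(k + 4)| ≤ 16/k < ε.

N = 16/ε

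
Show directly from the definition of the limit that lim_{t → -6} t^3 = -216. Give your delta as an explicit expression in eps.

delta = min(1, eps/127)

Let eps > 0 be given. We seek delta > 0 with 0 < |t + 6| < delta ⇒ |t^3 + 216| < eps.
Factor: t^3 + 216 = (t + 6)(t^2 - 6t + 36), so |t^3 + 216| = |t + 6|·|t^2 - 6t + 36|.
Impose delta ≤ 1 so that |t| < 7; then |t^2 - 6t + 36| ≤ 127.
Hence |t^3 + 216| ≤ 127|t + 6|, which is < eps once |t + 6| < eps/127.
Take delta = min(1, eps/127). If 0 < |t + 6| < delta then both bounds hold and |t^3 + 216| ≤ 127|t + 6| < 127·(eps/127) = eps.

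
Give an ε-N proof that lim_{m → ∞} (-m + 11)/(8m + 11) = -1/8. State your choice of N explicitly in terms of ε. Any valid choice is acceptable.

Fix ε > 0. For m ≥ 1, |(-m + 11)/(8m + 11) + 1/8| = |99|/(8(8m + 11)) = 99/(8(8m + 11)).
Since 8m + 11 ≥ 8m for m ≥ 1, this is ≤ 99/(8·8m) = (99/64)/m.
So |(-m + 11)/(8m + 11) + 1/8| < ε whenever m > (99/64)/ε.
Take N = (99/64)/ε. If m > N then |(-m + 11)/(8m + 11) + 1/8| ≤ (99/64)/m < ε.

N = (99/64)/ε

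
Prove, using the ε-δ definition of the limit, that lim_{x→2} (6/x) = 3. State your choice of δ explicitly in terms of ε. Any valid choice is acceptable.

δ = min(1, (1/3)ε)

Suppose ε > 0. We seek δ > 0 such that 0 < |x − 2| < δ implies |6/x − 3| < ε.
|6/x − 3| = 6·|2 − x|/(2·|x|) = 6|x − 2|/(2|x|).
Restrict δ ≤ 1. Then |x − 2| < 1 gives |x| > 1, so 2|x| > 2.
Then |6/x − 3| < 6|x − 2|/2, which is < ε when |x − 2| < (1/3)ε.
Take δ = min(1, (1/3)ε). Then 0 < |x − 2| < δ gives both |x − 2| < 1 and |x − 2| < (1/3)ε, so |6/x − 3| < ε.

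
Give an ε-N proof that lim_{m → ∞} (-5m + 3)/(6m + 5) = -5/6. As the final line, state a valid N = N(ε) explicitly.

N = (43/36)/ε

Fix ε > 0. For m ≥ 1, |(-5m + 3)/(6m + 5) + 5/6| = |43|/(6(6m + 5)) = 43/(6(6m + 5)).
Since 6m + 5 ≥ 6m for m ≥ 1, this is ≤ 43/(6·6m) = (43/36)/m.
So |(-5m + 3)/(6m + 5) + 5/6| < ε whenever m > (43/36)/ε.
Take N = (43/36)/ε. If m > N then |(-5m + 3)/(6m + 5) + 5/6| ≤ (43/36)/m < ε.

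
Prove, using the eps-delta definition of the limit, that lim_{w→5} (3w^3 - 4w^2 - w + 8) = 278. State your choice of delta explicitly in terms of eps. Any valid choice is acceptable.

Let eps > 0 be given. We want delta > 0 such that 0 < |w − 5| < delta implies |(3w^3 - 4w^2 - w + 8) − 278| < eps.
(3w^3 - 4w^2 - w + 8) − 278 = 3w^3 - 4w^2 - w - 270 = (w − 5)(3w^2 + 11w + 54).
So |(3w^3 - 4w^2 - w + 8) − 278| = |w − 5|·|3w^2 + 11w + 54|.
Require delta ≤ 1. Then |w − 5| < 1 gives |w| < 6, and by the triangle inequality |3w^2 + 11w + 54| ≤ 3·6^2 + 11·6 + 54 = 228.
Hence |(3w^3 - 4w^2 - w + 8) − 278| ≤ 228|w − 5| < eps provided |w − 5| < eps/228.
Take delta = min(1, eps/228). Then 0 < |w − 5| < delta gives both |w − 5| < 1 and |w − 5| < eps/228, so |(3w^3 - 4w^2 - w + 8) − 278| < eps.

delta = min(1, eps/228)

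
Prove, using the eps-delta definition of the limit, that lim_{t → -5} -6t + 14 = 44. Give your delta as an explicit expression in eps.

delta = eps/6

Let eps > 0. We need delta > 0 so that 0 < |t + 5| < delta implies |(-6t + 14) − 44| < eps.
|(-6t + 14) − 44| = |-6t - 30| = 6|t + 5|.
Thus it suffices that |t + 5| < eps/6.
Choosing delta = eps/6 gives |(-6t + 14) − 44| = 6|t + 5| < eps whenever |t + 5| < delta.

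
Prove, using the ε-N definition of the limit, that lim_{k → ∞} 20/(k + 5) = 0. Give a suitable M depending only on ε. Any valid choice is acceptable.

Suppose ε > 0. For k ≥ 1, |20/(k + 5) − 0| = 20/(k + 5) ≤ 20/k.
We need 20/k < ε, i.e. k > 20/ε.
Take M = 20/ε. If k > M then |20/(k + 5)| ≤ 20/k < ε.

M = 20/ε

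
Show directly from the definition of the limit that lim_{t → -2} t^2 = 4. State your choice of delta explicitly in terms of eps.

Let eps > 0. We seek delta > 0 with 0 < |t + 2| < delta ⇒ |t^2 − 4| < eps.
Factor: t^2 − 4 = (t + 2)(t - 2), so |t^2 − 4| = |t + 2|·|t - 2|.
Impose delta ≤ 1 so that |t| < 3; then |t - 2| ≤ 5.
Hence |t^2 − 4| ≤ 5|t + 2|, which is < eps once |t + 2| < eps/5.
Take delta = min(1, eps/5). If 0 < |t + 2| < delta then both bounds hold and |t^2 − 4| ≤ 5|t + 2| < 5·(eps/5) = eps.

delta = min(1, eps/5)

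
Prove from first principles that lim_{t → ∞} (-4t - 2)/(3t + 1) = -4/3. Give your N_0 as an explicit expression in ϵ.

N_0 = (2/9)/ϵ

Let ϵ > 0. We seek N_0 > 0 such that t > N_0 implies |(-4t - 2)/(3t + 1) + 4/3| < ϵ.
(-4t - 2)/(3t + 1) + 4/3 = (3(-4t - 2) − (-4)(3t + 1)) / (3(3t + 1)) = -2/(3(3t + 1)).
For t > 0 we have 3t + 1 > 3t, so |(-4t - 2)/(3t + 1) + 4/3| = 2/(3(3t + 1)) < 2/(3·3t) = (2/9)/t.
Thus |(-4t - 2)/(3t + 1) + 4/3| < ϵ whenever t > (2/9)/ϵ.
Take N_0 = (2/9)/ϵ. If t > N_0 then |(-4t - 2)/(3t + 1) + 4/3| < (2/9)/t < ϵ.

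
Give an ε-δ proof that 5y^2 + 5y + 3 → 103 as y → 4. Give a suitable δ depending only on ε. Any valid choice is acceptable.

Let ε > 0. We want δ > 0 such that 0 < |y − 4| < δ implies |(5y^2 + 5y + 3) − 103| < ε.
(5y^2 + 5y + 3) − 103 = 5y^2 + 5y - 100 = (y − 4)(5y + 25).
So |(5y^2 + 5y + 3) − 103| = |y − 4|·|5y + 25|.
Assume first that |y − 4| < 2, so |y| < 6. Then |5y + 25| ≤ 5·6 + 25 = 55.
Hence |(5y^2 + 5y + 3) − 103| ≤ 55|y − 4| < ε provided |y − 4| < ε/55.
Take δ = min(2, ε/55). Then 0 < |y − 4| < δ gives both |y − 4| < 2 and |y − 4| < ε/55, so |(5y^2 + 5y + 3) − 103| < ε.

δ = min(2, ε/55)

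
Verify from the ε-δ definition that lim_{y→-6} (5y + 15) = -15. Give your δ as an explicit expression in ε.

Let ε > 0 be given. We need δ > 0 so that 0 < |y + 6| < δ implies |(5y + 15) + 15| < ε.
Since (5y + 15) + 15 = 5(y + 6), we have |(5y + 15) + 15| = 5|y + 6|.
Thus it suffices that |y + 6| < ε/5.
Choosing δ = ε/5 gives |(5y + 15) + 15| = 5|y + 6| < ε whenever |y + 6| < δ.

δ = ε/5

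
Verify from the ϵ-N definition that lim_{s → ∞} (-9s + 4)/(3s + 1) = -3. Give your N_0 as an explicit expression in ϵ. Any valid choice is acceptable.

N_0 = (7/3)/ϵ

Suppose ϵ > 0. We seek N_0 > 0 such that s > N_0 implies |(-9s + 4)/(3s + 1) + 3| < ϵ.
(-9s + 4)/(3s + 1) + 3 = (3(-9s + 4) − (-9)(3s + 1)) / (3(3s + 1)) = 21/(3(3s + 1)).
For s > 0 we have 3s + 1 > 3s, so |(-9s + 4)/(3s + 1) + 3| = 21/(3(3s + 1)) < 21/(3·3s) = (7/3)/s.
Thus |(-9s + 4)/(3s + 1) + 3| < ϵ whenever s > (7/3)/ϵ.
Take N_0 = (7/3)/ϵ. If s > N_0 then |(-9s + 4)/(3s + 1) + 3| < (7/3)/s < ϵ.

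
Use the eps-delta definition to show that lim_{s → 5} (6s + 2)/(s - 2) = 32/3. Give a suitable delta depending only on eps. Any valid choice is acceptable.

delta = min(3/2, (9/28)eps)

Let eps > 0 be given. We want delta > 0 with 0 < |s − 5| < delta ⇒ |(6s + 2)/(s - 2) − (32/3)| < eps.
Combining over a common denominator, (6s + 2)/(s - 2) − (32/3) = [(6s + 2)·3 − 32·(s - 2)] / [3·(s - 2)] = -14(s − 5) / (3(s - 2)).
So |(6s + 2)/(s - 2) − (32/3)| = 14|s − 5| / (3·|s − 2|).
Require delta ≤ 3/2, so |s − 2| ≥ |3| − |s − 5| > 3 − 3/2 = 3/2.
Hence |(6s + 2)/(s - 2) − (32/3)| < 14|s − 5|/(3·(3/2)) = (28/9)|s − 5|, which is < eps once |s − 5| < (9/28)eps.
Take delta = min(3/2, (9/28)eps). Then 0 < |s − 5| < delta forces both bounds, so |(6s + 2)/(s - 2) − (32/3)| < eps.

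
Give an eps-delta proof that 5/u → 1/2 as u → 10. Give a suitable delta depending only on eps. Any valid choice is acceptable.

Let eps > 0 be given. We seek delta > 0 such that 0 < |u − 10| < delta implies |5/u − (1/2)| < eps.
|5/u − (1/2)| = 5·|10 − u|/(10·|u|) = 5|u − 10|/(10|u|).
Restrict delta ≤ 5. Then |u − 10| < 5 gives |u| > 5, so 10|u| > 50.
Then |5/u − (1/2)| < 5|u − 10|/50, which is < eps when |u − 10| < 10eps.
Take delta = min(5, 10eps). Then 0 < |u − 10| < delta gives both |u − 10| < 5 and |u − 10| < 10eps, so |5/u − (1/2)| < eps.

delta = min(5, 10eps)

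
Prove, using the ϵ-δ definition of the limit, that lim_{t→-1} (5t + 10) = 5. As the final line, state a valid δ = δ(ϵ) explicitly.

Let ϵ > 0 be given. We need δ > 0 so that 0 < |t + 1| < δ implies |(5t + 10) − 5| < ϵ.
|(5t + 10) − 5| = |5t + 5| = 5|t + 1|.
So 5|t + 1| < ϵ exactly when |t + 1| < ϵ/5.
Take δ = ϵ/5. If 0 < |t + 1| < δ then |(5t + 10) − 5| = 5|t + 1| < 5·(ϵ/5) = ϵ.

δ = ϵ/5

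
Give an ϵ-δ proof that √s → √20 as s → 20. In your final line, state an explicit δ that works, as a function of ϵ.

Fix ϵ > 0. We want δ > 0 such that 0 < |s − 20| < δ implies |√s − √20| < ϵ.
Multiplying by the conjugate, |√s − √20| = |s − 20|/(√s + √20).
Restrict δ ≤ 20 so that |s − 20| < 20 forces s > 0, and then √s + √20 > √20.
Hence |√s − √20| < |s − 20|/√20, which is < ϵ once |s − 20| < √20·ϵ.
Take δ = min(20, √20·ϵ). If 0 < |s − 20| < δ then s > 0 and |√s − √20| < |s − 20|/√20 < ϵ.

δ = min(20, √20·ϵ)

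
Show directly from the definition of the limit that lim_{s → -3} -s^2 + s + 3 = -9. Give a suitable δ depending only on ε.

δ = min(1, ε/8)

Suppose ε > 0. We want δ > 0 such that 0 < |s + 3| < δ implies |(-s^2 + s + 3) + 9| < ε.
(-s^2 + s + 3) + 9 = -s^2 + s + 12 = (s + 3)(-s + 4).
So |(-s^2 + s + 3) + 9| = |s + 3|·|-s + 4|.
Assume first that |s + 3| < 1, so |s| < 4. Then |-s + 4| ≤ 4 + 4 = 8.
Hence |(-s^2 + s + 3) + 9| ≤ 8|s + 3| < ε provided |s + 3| < ε/8.
Choosing δ = min(1, ε/8) ensures both conditions, hence |(-s^2 + s + 3) + 9| < ε.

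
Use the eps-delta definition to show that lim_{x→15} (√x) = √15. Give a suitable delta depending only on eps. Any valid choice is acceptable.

delta = min(15, √15·eps)

Let eps > 0. We want delta > 0 such that 0 < |x − 15| < delta implies |√x − √15| < eps.
Rationalise: √x − √15 = (x − 15)/(√x + √15), so |√x − √15| = |x − 15|/(√x + √15).
Restrict delta ≤ 15 so that |x − 15| < 15 forces x > 0, and then √x + √15 > √15.
Hence |√x − √15| < |x − 15|/√15, which is < eps once |x − 15| < √15·eps.
Take delta = min(15, √15·eps). If 0 < |x − 15| < delta then x > 0 and |√x − √15| < |x − 15|/√15 < eps.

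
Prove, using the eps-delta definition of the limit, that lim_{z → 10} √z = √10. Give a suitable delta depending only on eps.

Let eps > 0. We want delta > 0 such that 0 < |z − 10| < delta implies |√z − √10| < eps.
Multiplying by the conjugate, |√z − √10| = |z − 10|/(√z + √10).
Restrict delta ≤ 10 so that |z − 10| < 10 forces z > 0, and then √z + √10 > √10.
Hence |√z − √10| < |z − 10|/√10, which is < eps once |z − 10| < √10·eps.
Take delta = min(10, √10·eps). If 0 < |z − 10| < delta then z > 0 and |√z − √10| < |z − 10|/√10 < eps.

delta = min(10, √10·eps)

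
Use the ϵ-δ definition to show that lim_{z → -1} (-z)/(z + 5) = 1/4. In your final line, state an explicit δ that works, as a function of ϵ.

Suppose ϵ > 0. We want δ > 0 with 0 < |z + 1| < δ ⇒ |(-z)/(z + 5) − (1/4)| < ϵ.
Combining over a common denominator, (-z)/(z + 5) − (1/4) = [(-z)·4 − 1·(z + 5)] / [4·(z + 5)] = -5(z + 1) / (4(z + 5)).
So |(-z)/(z + 5) − (1/4)| = 5|z + 1| / (4·|z + 5|).
Restrict δ ≤ 2. Then |z + 1| < 2 gives |z + 5| = |(z + 1) + 4| ≥ 4 − 2 = 2.
Hence |(-z)/(z + 5) − (1/4)| < 5|z + 1|/(4·2) = (5/8)|z + 1|, which is < ϵ once |z + 1| < (8/5)ϵ.
Take δ = min(2, (8/5)ϵ). Then 0 < |z + 1| < δ forces both bounds, so |(-z)/(z + 5) − (1/4)| < ϵ.

δ = min(2, (8/5)ϵ)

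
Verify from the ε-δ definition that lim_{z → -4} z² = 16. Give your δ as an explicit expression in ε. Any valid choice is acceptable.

Fix ε > 0. We seek δ > 0 with 0 < |z + 4| < δ ⇒ |z² − 16| < ε.
Factor: z² − 16 = (z + 4)(z - 4), so |z² − 16| = |z + 4|·|z - 4|.
Restrict δ ≤ 2. Then |z + 4| < 2 gives |z| < 6, so by the triangle inequality |z - 4| ≤ 6 + 4 = 10.
Hence |z² − 16| ≤ 10|z + 4|, which is < ε once |z + 4| < ε/10.
Take δ = min(2, ε/10). If 0 < |z + 4| < δ then both bounds hold and |z² − 16| ≤ 10|z + 4| < 10·(ε/10) = ε.

δ = min(2, ε/10)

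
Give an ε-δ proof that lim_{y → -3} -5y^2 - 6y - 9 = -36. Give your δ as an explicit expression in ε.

δ = min(2, ε/34)

Fix ε > 0. We want δ > 0 such that 0 < |y + 3| < δ implies |(-5y^2 - 6y - 9) + 36| < ε.
(-5y^2 - 6y - 9) + 36 = -5y^2 - 6y + 27 = (y + 3)(-5y + 9).
So |(-5y^2 - 6y - 9) + 36| = |y + 3|·|-5y + 9|.
Assume first that |y + 3| < 2, so |y| < 5. Then |-5y + 9| ≤ 5·5 + 9 = 34.
Hence |(-5y^2 - 6y - 9) + 36| ≤ 34|y + 3| < ε provided |y + 3| < ε/34.
Take δ = min(2, ε/34). Then 0 < |y + 3| < δ gives both |y + 3| < 2 and |y + 3| < ε/34, so |(-5y^2 - 6y - 9) + 36| < ε.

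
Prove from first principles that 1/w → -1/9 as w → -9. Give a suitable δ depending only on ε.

Let ε > 0 be given. We seek δ > 0 such that 0 < |w + 9| < δ implies |1/w + 1/9| < ε.
|1/w + 1/9| = |-9 − w|/(9·|w|) = |w + 9|/(9|w|).
Require δ ≤ 9/2 so that |w| > 9 − 9/2 = 9/2, hence 9|w| > 81/2.
Then |1/w + 1/9| < |w + 9|/(81/2), which is < ε when |w + 9| < (81/2)ε.
Take δ = min(9/2, (81/2)ε). Then 0 < |w + 9| < δ gives both |w + 9| < 9/2 and |w + 9| < (81/2)ε, so |1/w + 1/9| < ε.

δ = min(9/2, (81/2)ε)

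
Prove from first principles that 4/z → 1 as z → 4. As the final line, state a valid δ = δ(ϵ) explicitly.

δ = min(2, 2ϵ)

Fix ϵ > 0. We seek δ > 0 such that 0 < |z − 4| < δ implies |4/z − 1| < ϵ.
|4/z − 1| = 4·|4 − z|/(4·|z|) = 4|z − 4|/(4|z|).
Require δ ≤ 2 so that |z| > 4 − 2 = 2, hence 4|z| > 8.
Then |4/z − 1| < 4|z − 4|/8, which is < ϵ when |z − 4| < 2ϵ.
Take δ = min(2, 2ϵ). Then 0 < |z − 4| < δ gives both |z − 4| < 2 and |z − 4| < 2ϵ, so |4/z − 1| < ϵ.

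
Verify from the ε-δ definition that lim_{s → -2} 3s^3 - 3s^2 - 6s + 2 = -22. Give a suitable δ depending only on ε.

δ = min(1, ε/66)

Suppose ε > 0. We want δ > 0 such that 0 < |s + 2| < δ implies |(3s^3 - 3s^2 - 6s + 2) + 22| < ε.
(3s^3 - 3s^2 - 6s + 2) + 22 = 3s^3 - 3s^2 - 6s + 24 = (s + 2)(3s^2 - 9s + 12).
So |(3s^3 - 3s^2 - 6s + 2) + 22| = |s + 2|·|3s^2 - 9s + 12|.
Require δ ≤ 1. Then |s + 2| < 1 gives |s| < 3, and by the triangle inequality |3s^2 - 9s + 12| ≤ 3·3^2 + 9·3 + 12 = 66.
Hence |(3s^3 - 3s^2 - 6s + 2) + 22| ≤ 66|s + 2| < ε provided |s + 2| < ε/66.
Take δ = min(1, ε/66). Then 0 < |s + 2| < δ gives both |s + 2| < 1 and |s + 2| < ε/66, so |(3s^3 - 3s^2 - 6s + 2) + 22| < ε.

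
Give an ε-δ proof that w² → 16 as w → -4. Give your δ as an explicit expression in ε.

Let ε > 0 be given. We seek δ > 0 with 0 < |w + 4| < δ ⇒ |w² − 16| < ε.
Factor: w² − 16 = (w + 4)(w - 4), so |w² − 16| = |w + 4|·|w - 4|.
Impose δ ≤ 2 so that |w| < 6; then |w - 4| ≤ 10.
Hence |w² − 16| ≤ 10|w + 4|, which is < ε once |w + 4| < ε/10.
Take δ = min(2, ε/10). If 0 < |w + 4| < δ then both bounds hold and |w² − 16| ≤ 10|w + 4| < 10·(ε/10) = ε.

δ = min(2, ε/10)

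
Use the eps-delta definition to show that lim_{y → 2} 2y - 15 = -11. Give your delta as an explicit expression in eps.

Suppose eps > 0. We need delta > 0 so that 0 < |y − 2| < delta implies |(2y - 15) + 11| < eps.
Since (2y - 15) + 11 = 2(y − 2), we have |(2y - 15) + 11| = 2|y − 2|.
Thus it suffices that |y − 2| < eps/2.
Take delta = eps/2. If 0 < |y − 2| < delta then |(2y - 15) + 11| = 2|y − 2| < 2·(eps/2) = eps.

delta = eps/2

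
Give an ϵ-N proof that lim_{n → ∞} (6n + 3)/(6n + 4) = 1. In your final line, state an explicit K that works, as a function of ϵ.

Let ϵ > 0. For n ≥ 1, |(6n + 3)/(6n + 4) − 1| = |-6|/(6(6n + 4)) = 6/(6(6n + 4)).
Since 6n + 4 ≥ 6n for n ≥ 1, this is ≤ 6/(6·6n) = (1/6)/n.
So |(6n + 3)/(6n + 4) − 1| < ϵ whenever n > (1/6)/ϵ.
Take K = (1/6)/ϵ. If n > K then |(6n + 3)/(6n + 4) − 1| ≤ (1/6)/n < ϵ.

K = (1/6)/ϵ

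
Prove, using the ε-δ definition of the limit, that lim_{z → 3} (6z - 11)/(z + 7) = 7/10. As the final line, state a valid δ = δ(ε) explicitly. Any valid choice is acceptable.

Suppose ε > 0. We want δ > 0 with 0 < |z − 3| < δ ⇒ |(6z - 11)/(z + 7) − (7/10)| < ε.
Combining over a common denominator, (6z - 11)/(z + 7) − (7/10) = [(6z - 11)·10 − 7·(z + 7)] / [10·(z + 7)] = 53(z − 3) / (10(z + 7)).
So |(6z - 11)/(z + 7) − (7/10)| = 53|z − 3| / (10·|z + 7|).
Restrict δ ≤ 5. Then |z − 3| < 5 gives |z + 7| = |(z − 3) + 10| ≥ 10 − 5 = 5.
Hence |(6z - 11)/(z + 7) − (7/10)| < 53|z − 3|/(10·5) = (53/50)|z − 3|, which is < ε once |z − 3| < (50/53)ε.
Take δ = min(5, (50/53)ε). Then 0 < |z − 3| < δ forces both bounds, so |(6z - 11)/(z + 7) − (7/10)| < ε.

δ = min(5, (50/53)ε)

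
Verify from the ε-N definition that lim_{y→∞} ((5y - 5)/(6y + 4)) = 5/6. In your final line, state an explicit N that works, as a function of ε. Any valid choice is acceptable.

Fix ε > 0. We seek N > 0 such that y > N implies |(5y - 5)/(6y + 4) − (5/6)| < ε.
(5y - 5)/(6y + 4) − (5/6) = (6(5y - 5) − 5(6y + 4)) / (6(6y + 4)) = -50/(6(6y + 4)).
For y > 0 we have 6y + 4 > 6y, so |(5y - 5)/(6y + 4) − (5/6)| = 50/(6(6y + 4)) < 50/(6·6y) = (25/18)/y.
Thus |(5y - 5)/(6y + 4) − (5/6)| < ε whenever y > (25/18)/ε.
Take N = (25/18)/ε. If y > N then |(5y - 5)/(6y + 4) − (5/6)| < (25/18)/y < ε.

N = (25/18)/ε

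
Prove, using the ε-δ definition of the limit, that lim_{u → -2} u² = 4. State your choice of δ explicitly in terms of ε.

Let ε > 0. We seek δ > 0 with 0 < |u + 2| < δ ⇒ |u² − 4| < ε.
Factor: u² − 4 = (u + 2)(u - 2), so |u² − 4| = |u + 2|·|u - 2|.
Impose δ ≤ 1 so that |u| < 3; then |u - 2| ≤ 5.
Hence |u² − 4| ≤ 5|u + 2|, which is < ε once |u + 2| < ε/5.
Take δ = min(1, ε/5). If 0 < |u + 2| < δ then both bounds hold and |u² − 4| ≤ 5|u + 2| < 5·(ε/5) = ε.

δ = min(1, ε/5)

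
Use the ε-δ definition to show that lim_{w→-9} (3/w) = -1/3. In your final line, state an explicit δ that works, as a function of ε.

Suppose ε > 0. We seek δ > 0 such that 0 < |w + 9| < δ implies |3/w + 1/3| < ε.
|3/w + 1/3| = 3·|-9 − w|/(9·|w|) = 3|w + 9|/(9|w|).
Require δ ≤ 9/2 so that |w| > 9 − 9/2 = 9/2, hence 9|w| > 81/2.
Then |3/w + 1/3| < 3|w + 9|/(81/2), which is < ε when |w + 9| < (27/2)ε.
Take δ = min(9/2, (27/2)ε). Then 0 < |w + 9| < δ gives both |w + 9| < 9/2 and |w + 9| < (27/2)ε, so |3/w + 1/3| < ε.

δ = min(9/2, (27/2)ε)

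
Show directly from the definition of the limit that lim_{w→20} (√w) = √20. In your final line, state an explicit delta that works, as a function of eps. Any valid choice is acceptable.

delta = min(20, √20·eps)

Let eps > 0 be given. We want delta > 0 such that 0 < |w − 20| < delta implies |√w − √20| < eps.
Rationalise: √w − √20 = (w − 20)/(√w + √20), so |√w − √20| = |w − 20|/(√w + √20).
Restrict delta ≤ 20 so that |w − 20| < 20 forces w > 0, and then √w + √20 > √20.
Hence |√w − √20| < |w − 20|/√20, which is < eps once |w − 20| < √20·eps.
Take delta = min(20, √20·eps). If 0 < |w − 20| < delta then w > 0 and |√w − √20| < |w − 20|/√20 < eps.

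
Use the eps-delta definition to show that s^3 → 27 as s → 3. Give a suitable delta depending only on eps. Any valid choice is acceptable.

delta = min(1, eps/37)

Fix eps > 0. We seek delta > 0 with 0 < |s − 3| < delta ⇒ |s^3 − 27| < eps.
Factor: s^3 − 27 = (s − 3)(s^2 + 3s + 9), so |s^3 − 27| = |s − 3|·|s^2 + 3s + 9|.
Restrict delta ≤ 1. Then |s − 3| < 1 gives |s| < 4, so by the triangle inequality |s^2 + 3s + 9| ≤ 4^2 + 3·4 + 9 = 37.
Hence |s^3 − 27| ≤ 37|s − 3|, which is < eps once |s − 3| < eps/37.
Take delta = min(1, eps/37). If 0 < |s − 3| < delta then both bounds hold and |s^3 − 27| ≤ 37|s − 3| < 37·(eps/37) = eps.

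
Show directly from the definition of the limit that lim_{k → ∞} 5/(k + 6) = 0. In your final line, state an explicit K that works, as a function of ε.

K = 5/ε

Let ε > 0 be given. For k ≥ 1, |5/(k + 6) − 0| = 5/(k + 6) ≤ 5/k.
We need 5/k < ε, i.e. k > 5/ε.
Take K = 5/ε. If k > K then |5/(k + 6)| ≤ 5/k < ε.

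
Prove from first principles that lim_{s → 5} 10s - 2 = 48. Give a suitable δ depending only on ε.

δ = ε/10

Let ε > 0. We need δ > 0 so that 0 < |s − 5| < δ implies |(10s - 2) − 48| < ε.
|(10s - 2) − 48| = |10s - 50| = 10|s − 5|.
So 10|s − 5| < ε exactly when |s − 5| < ε/10.
Take δ = ε/10. If 0 < |s − 5| < δ then |(10s - 2) − 48| = 10|s − 5| < 10·(ε/10) = ε.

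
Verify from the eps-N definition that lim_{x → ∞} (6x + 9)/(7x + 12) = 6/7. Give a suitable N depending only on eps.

Let eps > 0. We seek N > 0 such that x > N implies |(6x + 9)/(7x + 12) − (6/7)| < eps.
(6x + 9)/(7x + 12) − (6/7) = (7(6x + 9) − 6(7x + 12)) / (7(7x + 12)) = -9/(7(7x + 12)).
For x > 0 we have 7x + 12 > 7x, so |(6x + 9)/(7x + 12) − (6/7)| = 9/(7(7x + 12)) < 9/(7·7x) = (9/49)/x.
Thus |(6x + 9)/(7x + 12) − (6/7)| < eps whenever x > (9/49)/eps.
Take N = (9/49)/eps. If x > N then |(6x + 9)/(7x + 12) − (6/7)| < (9/49)/x < eps.

N = (9/49)/eps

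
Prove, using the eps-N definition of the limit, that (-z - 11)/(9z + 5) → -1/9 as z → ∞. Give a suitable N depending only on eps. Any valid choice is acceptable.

N = (94/81)/eps

Let eps > 0 be given. We seek N > 0 such that z > N implies |(-z - 11)/(9z + 5) + 1/9| < eps.
(-z - 11)/(9z + 5) + 1/9 = (9(-z - 11) − (-1)(9z + 5)) / (9(9z + 5)) = -94/(9(9z + 5)).
For z > 0 we have 9z + 5 > 9z, so |(-z - 11)/(9z + 5) + 1/9| = 94/(9(9z + 5)) < 94/(9·9z) = (94/81)/z.
Thus |(-z - 11)/(9z + 5) + 1/9| < eps whenever z > (94/81)/eps.
Take N = (94/81)/eps. If z > N then |(-z - 11)/(9z + 5) + 1/9| < (94/81)/z < eps.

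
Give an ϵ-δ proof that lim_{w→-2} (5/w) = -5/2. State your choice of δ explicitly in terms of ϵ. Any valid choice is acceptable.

δ = min(1, (2/5)ϵ)

Suppose ϵ > 0. We seek δ > 0 such that 0 < |w + 2| < δ implies |5/w + 5/2| < ϵ.
|5/w + 5/2| = 5·|-2 − w|/(2·|w|) = 5|w + 2|/(2|w|).
Restrict δ ≤ 1. Then |w + 2| < 1 gives |w| > 1, so 2|w| > 2.
Then |5/w + 5/2| < 5|w + 2|/2, which is < ϵ when |w + 2| < (2/5)ϵ.
Take δ = min(1, (2/5)ϵ). Then 0 < |w + 2| < δ gives both |w + 2| < 1 and |w + 2| < (2/5)ϵ, so |5/w + 5/2| < ϵ.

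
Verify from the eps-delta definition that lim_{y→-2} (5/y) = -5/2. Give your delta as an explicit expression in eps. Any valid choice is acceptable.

delta = min(1, (2/5)eps)

Fix eps > 0. We seek delta > 0 such that 0 < |y + 2| < delta implies |5/y + 5/2| < eps.
|5/y + 5/2| = 5·|-2 − y|/(2·|y|) = 5|y + 2|/(2|y|).
Restrict delta ≤ 1. Then |y + 2| < 1 gives |y| > 1, so 2|y| > 2.
Then |5/y + 5/2| < 5|y + 2|/2, which is < eps when |y + 2| < (2/5)eps.
Take delta = min(1, (2/5)eps). Then 0 < |y + 2| < delta gives both |y + 2| < 1 and |y + 2| < (2/5)eps, so |5/y + 5/2| < eps.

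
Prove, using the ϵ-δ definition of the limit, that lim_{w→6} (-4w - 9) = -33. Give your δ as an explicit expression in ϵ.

Fix ϵ > 0. We need δ > 0 so that 0 < |w − 6| < δ implies |(-4w - 9) + 33| < ϵ.
|(-4w - 9) + 33| = |-4w + 24| = 4|w − 6|.
Thus it suffices that |w − 6| < ϵ/4.
Choosing δ = ϵ/4 gives |(-4w - 9) + 33| = 4|w − 6| < ϵ whenever |w − 6| < δ.

δ = ϵ/4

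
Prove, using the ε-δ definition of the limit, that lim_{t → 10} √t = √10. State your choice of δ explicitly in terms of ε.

Fix ε > 0. We want δ > 0 such that 0 < |t − 10| < δ implies |√t − √10| < ε.
Multiplying by the conjugate, |√t − √10| = |t − 10|/(√t + √10).
Restrict δ ≤ 10 so that |t − 10| < 10 forces t > 0, and then √t + √10 > √10.
Hence |√t − √10| < |t − 10|/√10, which is < ε once |t − 10| < √10·ε.
Take δ = min(10, √10·ε). If 0 < |t − 10| < δ then t > 0 and |√t − √10| < |t − 10|/√10 < ε.

δ = min(10, √10·ε)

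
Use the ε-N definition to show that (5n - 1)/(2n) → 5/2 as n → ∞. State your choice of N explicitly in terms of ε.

N = (1/2)/ε

Let ε > 0. For n ≥ 1, |(5n - 1)/(2n) − (5/2)| = |-2|/(2(2n)) = 2/(2(2n)).
Since 2n ≥ 2n for n ≥ 1, this is ≤ 2/(2·2n) = (1/2)/n.
So |(5n - 1)/(2n) − (5/2)| < ε whenever n > (1/2)/ε.
Take N = (1/2)/ε. If n > N then |(5n - 1)/(2n) − (5/2)| ≤ (1/2)/n < ε.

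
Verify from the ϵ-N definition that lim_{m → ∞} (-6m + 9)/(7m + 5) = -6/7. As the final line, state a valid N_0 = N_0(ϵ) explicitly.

N_0 = (93/49)/ϵ

Fix ϵ > 0. For m ≥ 1, |(-6m + 9)/(7m + 5) + 6/7| = |93|/(7(7m + 5)) = 93/(7(7m + 5)).
Since 7m + 5 ≥ 7m for m ≥ 1, this is ≤ 93/(7·7m) = (93/49)/m.
So |(-6m + 9)/(7m + 5) + 6/7| < ϵ whenever m > (93/49)/ϵ.
Take N_0 = (93/49)/ϵ. If m > N_0 then |(-6m + 9)/(7m + 5) + 6/7| ≤ (93/49)/m < ϵ.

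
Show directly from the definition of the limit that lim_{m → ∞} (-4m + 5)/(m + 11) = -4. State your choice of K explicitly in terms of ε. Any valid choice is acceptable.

K = 49/ε

Let ε > 0 be given. For m ≥ 1, |(-4m + 5)/(m + 11) + 4| = |49|/((m + 11)) = 49/((m + 11)).
Since m + 11 ≥ m for m ≥ 1, this is ≤ 49/(m) = 49/m.
So |(-4m + 5)/(m + 11) + 4| < ε whenever m > 49/ε.
Take K = 49/ε. If m > K then |(-4m + 5)/(m + 11) + 4| ≤ 49/m < ε.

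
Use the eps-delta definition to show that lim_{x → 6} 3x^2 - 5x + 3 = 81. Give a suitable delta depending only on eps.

Suppose eps > 0. We want delta > 0 such that 0 < |x − 6| < delta implies |(3x^2 - 5x + 3) − 81| < eps.
(3x^2 - 5x + 3) − 81 = 3x^2 - 5x - 78 = (x − 6)(3x + 13).
So |(3x^2 - 5x + 3) − 81| = |x − 6|·|3x + 13|.
Assume first that |x − 6| < 1, so |x| < 7. Then |3x + 13| ≤ 3·7 + 13 = 34.
Hence |(3x^2 - 5x + 3) − 81| ≤ 34|x − 6| < eps provided |x − 6| < eps/34.
Choosing delta = min(1, eps/34) ensures both conditions, hence |(3x^2 - 5x + 3) − 81| < eps.

delta = min(1, eps/34)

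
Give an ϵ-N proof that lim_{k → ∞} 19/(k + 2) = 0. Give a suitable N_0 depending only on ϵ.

Fix ϵ > 0. For k ≥ 1, |19/(k + 2) − 0| = 19/(k + 2) ≤ 19/k.
We need 19/k < ϵ, i.e. k > 19/ϵ.
Take N_0 = 19/ϵ. If k > N_0 then |19/(k + 2)| ≤ 19/k < ϵ.

N_0 = 19/ϵ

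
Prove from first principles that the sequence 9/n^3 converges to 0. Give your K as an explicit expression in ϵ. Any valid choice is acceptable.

Fix ϵ > 0. For n ≥ 1, |9/n^3 − 0| = 9/n^3.
9/n^3 < ϵ ⇔ n^3 > 9/ϵ ⇔ n > (9/ϵ)^{1/3}.
Take K = (9/ϵ)^{1/3}. Then n > K implies 9/n^3 < ϵ.

K = (9/ϵ)^{1/3}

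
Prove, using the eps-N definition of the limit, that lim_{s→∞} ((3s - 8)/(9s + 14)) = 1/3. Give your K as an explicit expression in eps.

K = (38/27)/eps

Let eps > 0 be given. We seek K > 0 such that s > K implies |(3s - 8)/(9s + 14) − (1/3)| < eps.
(3s - 8)/(9s + 14) − (1/3) = (9(3s - 8) − 3(9s + 14)) / (9(9s + 14)) = -114/(9(9s + 14)).
For s > 0 we have 9s + 14 > 9s, so |(3s - 8)/(9s + 14) − (1/3)| = 114/(9(9s + 14)) < 114/(9·9s) = (38/27)/s.
Thus |(3s - 8)/(9s + 14) − (1/3)| < eps whenever s > (38/27)/eps.
Take K = (38/27)/eps. If s > K then |(3s - 8)/(9s + 14) − (1/3)| < (38/27)/s < eps.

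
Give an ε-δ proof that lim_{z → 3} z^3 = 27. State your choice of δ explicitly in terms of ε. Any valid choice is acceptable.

δ = min(2, ε/49)

Suppose ε > 0. We seek δ > 0 with 0 < |z − 3| < δ ⇒ |z^3 − 27| < ε.
Factor: z^3 − 27 = (z − 3)(z^2 + 3z + 9), so |z^3 − 27| = |z − 3|·|z^2 + 3z + 9|.
Restrict δ ≤ 2. Then |z − 3| < 2 gives |z| < 5, so by the triangle inequality |z^2 + 3z + 9| ≤ 5^2 + 3·5 + 9 = 49.
Hence |z^3 − 27| ≤ 49|z − 3|, which is < ε once |z − 3| < ε/49.
Take δ = min(2, ε/49). If 0 < |z − 3| < δ then both bounds hold and |z^3 − 27| ≤ 49|z − 3| < 49·(ε/49) = ε.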